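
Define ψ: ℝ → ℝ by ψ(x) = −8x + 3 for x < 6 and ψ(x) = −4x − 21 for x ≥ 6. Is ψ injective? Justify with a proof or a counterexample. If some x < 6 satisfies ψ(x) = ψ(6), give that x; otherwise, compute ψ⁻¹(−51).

15/2

Both pieces are strictly decreasing (slopes −8 and −4), so each is injective on its own interval.
The left piece maps (−∞, 6) onto (−45, ∞); the right piece maps [6, ∞) onto (−∞, −45].
These images are disjoint, so no value is attained by both pieces. Thus ψ is injective.
Because the two images are disjoint, no x < 6 has ψ(x) = ψ(6), so we compute ψ⁻¹(−51): −51 lies in (−∞, −45], so solve −4x − 21 = −51: x = (−51 + 21)/(−4) = 15/2.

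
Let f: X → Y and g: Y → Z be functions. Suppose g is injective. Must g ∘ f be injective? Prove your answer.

not injective

No. Take X = {0, 1}, Y = Z = {0, 1, 2, 3, 4}, f(0) = f(1) = 0, and g = identity (injective).
Then (g ∘ f)(0) = (g ∘ f)(1) = 0 with 0 ≠ 1, so g ∘ f is not injective.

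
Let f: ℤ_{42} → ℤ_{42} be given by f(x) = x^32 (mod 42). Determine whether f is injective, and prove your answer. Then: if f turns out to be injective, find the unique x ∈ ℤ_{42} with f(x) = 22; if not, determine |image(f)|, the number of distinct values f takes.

16

f(4): Repeated squaring mod 42: 4^1 ≡ 4, 4^2 ≡ 4² = 16, 4^4 ≡ 16² = 256 ≡ 4, 4^8 ≡ 4² = 16, 4^16 ≡ 16² = 256 ≡ 4, 4^32 ≡ 4² = 16. So 4^32 ≡ 16 (mod 42).
f(10): Repeated squaring mod 42: 10^1 ≡ 10, 10^2 ≡ 10² = 100 ≡ 16, 10^4 ≡ 16² = 256 ≡ 4, 10^8 ≡ 4² = 16, 10^16 ≡ 16² = 256 ≡ 4, 10^32 ≡ 4² = 16. So 10^32 ≡ 16 (mod 42).
So f(4) = f(10) = 16 while 4 ≠ 10, hence f is not injective.
Since f is not injective, we determine |image(f)|. Computing x^32 mod 42 for each x (by repeated squaring, reducing mod 42 at every step), the values f(0), f(1), …, f(41) are: 0, 1, 4, 9, 16, 25, 36, 7, 22, 39, 16, 37, 18, 1, 28, 15, 4, 37, 30, 25, 22, 21, 22, 25, 30, 37, 4, 15, 28, 1, 18, 37, 16, 39, 22, 7, 36, 25, 16, 9, 4, 1.
The distinct values are {0, 1, 4, 7, 9, 15, 16, 18, 21, 22, 25, 28, 30, 36, 37, 39}; there are 16 of them.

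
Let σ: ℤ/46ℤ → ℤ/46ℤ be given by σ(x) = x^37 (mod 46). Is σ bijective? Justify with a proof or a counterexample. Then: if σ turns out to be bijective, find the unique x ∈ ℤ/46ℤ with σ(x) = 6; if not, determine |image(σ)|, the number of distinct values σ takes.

Computing x^37 mod 46 for each x (by repeated squaring, reducing mod 46 at every step), the values σ(0), σ(1), …, σ(45) are: 0, 1, 16, 35, 26, 19, 8, 37, 2, 29, 28, 33, 36, 41, 40, 21, 32, 15, 4, 43, 34, 7, 22, 23, 24, 39, 12, 3, 42, 31, 14, 25, 6, 5, 10, 13, 18, 17, 44, 9, 38, 27, 20, 11, 30, 45.
Every element of ℤ/46ℤ appears exactly once in this list, so σ is a bijection, and in particular bijective.
Since σ is bijective, we read off the preimage of 6 from the same table: σ(32) = 6, so σ⁻¹(6) = 32.

32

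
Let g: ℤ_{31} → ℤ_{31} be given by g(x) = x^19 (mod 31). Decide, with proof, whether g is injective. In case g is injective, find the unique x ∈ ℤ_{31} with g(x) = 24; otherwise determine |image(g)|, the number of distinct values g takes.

Since 31 is prime, the nonzero elements of ℤ_{31} form a cyclic group of order 30.
As gcd(19, 30) = 1, raising to the 19th power is a bijection on this group: if a^19 ≡ b^19 then (ab^{−1})^19 = 1, and the only element of order dividing gcd(19, 30) = 1 is 1, so a = b.
With g(0) = 0 this makes g injective on all of ℤ_{31}, hence bijective (finite equal-size domain and codomain). In particular g is injective.
Since g is injective, we find the preimage of 24. The inverse of x ↦ x^19 on (ℤ_{31})^× is x ↦ x^19, because 19·19 = 361 = 12·30 + 1 ≡ 1 (mod 30) and x^{30} = 1 for x ≠ 0 (Fermat). So g⁻¹(24) = 24^19 mod 31.
Repeated squaring mod 31: 24^1 ≡ 24, 24^2 ≡ 24² = 576 ≡ 18, 24^4 ≡ 18² = 324 ≡ 14, 24^8 ≡ 14² = 196 ≡ 10, 24^16 ≡ 10² = 100 ≡ 7. Since 19 = 16 + 2 + 1, 24^19 ≡ 7·18·24: 7·18 = 126 ≡ 2, then 2·24 = 48 ≡ 17. So 24^19 ≡ 17 (mod 31).
Hence g⁻¹(24) = 17.

17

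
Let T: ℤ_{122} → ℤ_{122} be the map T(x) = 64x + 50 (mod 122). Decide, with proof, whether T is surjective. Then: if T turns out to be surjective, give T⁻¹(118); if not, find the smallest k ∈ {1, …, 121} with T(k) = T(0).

61

Since gcd(64, 122) = 2, we have 64x ≡ 0 (mod 2) for all x, so T(x) ≡ 0 (mod 2).
But 1 ≢ 0 (mod 2), so 1 ∈ ℤ_{122} has no preimage. So T is not surjective.
Since T is not surjective, we find the least positive k with T(k) = T(0): this means 64k ≡ 0 (mod 122), i.e. 122 ∣ 64k. Since gcd(64, 122) = 2, dividing through by 2 this holds exactly when 61 ∣ 32k, and as gcd(32, 61) = 1, exactly when 61 ∣ k.
The smallest positive such k is 61.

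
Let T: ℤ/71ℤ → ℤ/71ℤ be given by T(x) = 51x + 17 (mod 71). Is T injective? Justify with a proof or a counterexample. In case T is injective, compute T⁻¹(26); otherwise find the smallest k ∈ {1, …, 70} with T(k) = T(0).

67

If T(x_1) = T(x_2), then 51x_1 ≡ 51x_2 (mod 71). Because gcd(51, 71) = 1, we may cancel 51 to get x_1 ≡ x_2 (mod 71).
Therefore T is injective.
We now compute 51⁻¹ mod 71 explicitly. Euclid's algorithm: 71 = 1·51 + 20, 51 = 2·20 + 11, 20 = 1·11 + 9, 11 = 1·9 + 2, 9 = 4·2 + 1; back-substituting gives 1 = 39·51 − 28·71, so 51⁻¹ ≡ 39 (mod 71).
Since T is injective, we find T⁻¹(26): we need 51x ≡ 26 − 17 ≡ 9 (mod 71). Using 51⁻¹ = 39: x ≡ 39·9 = 351 = 4·71 + 67, so x = 67.
Check: T(67) = 51·67 + 17 = 3434 = 48·71 + 26 ≡ 26 (mod 71).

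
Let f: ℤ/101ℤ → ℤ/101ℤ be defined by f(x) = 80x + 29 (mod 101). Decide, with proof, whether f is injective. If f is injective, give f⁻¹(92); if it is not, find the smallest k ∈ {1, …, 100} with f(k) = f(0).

Recall that f is injective if f(x_1) = f(x_2) implies x_1 = x_2.
Suppose f(x_1) = f(x_2) in ℤ/101ℤ. Then 80x_1 + 29 ≡ 80x_2 + 29 (mod 101), hence 80(x_1 − x_2) ≡ 0 (mod 101).
Since gcd(80, 101) = 1, 80 is invertible modulo 101, therefore x_1 − x_2 ≡ 0 (mod 101), i.e. x_1 = x_2.
Therefore f is injective.
We now compute 80⁻¹ mod 101 explicitly. Euclid's algorithm: 101 = 1·80 + 21, 80 = 3·21 + 17, 21 = 1·17 + 4, 17 = 4·4 + 1; back-substituting gives 1 = 24·80 − 19·101, so 80⁻¹ ≡ 24 (mod 101).
Since f is injective, we find f⁻¹(92): we need 80x ≡ 92 − 29 ≡ 63 (mod 101). Using 80⁻¹ = 24: x ≡ 24·63 = 1512 = 14·101 + 98, so x = 98.
Check: f(98) = 80·98 + 29 = 7869 = 77·101 + 92 ≡ 92 (mod 101).

98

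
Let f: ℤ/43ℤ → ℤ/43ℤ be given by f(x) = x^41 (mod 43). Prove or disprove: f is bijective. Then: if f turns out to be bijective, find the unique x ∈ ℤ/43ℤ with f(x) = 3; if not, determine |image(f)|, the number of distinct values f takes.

Since 43 is prime, the nonzero elements of ℤ/43ℤ form a cyclic group of order 42.
As gcd(41, 42) = 1, raising to the 41st power is a bijection on this group: if u^41 ≡ v^41 then (uv^{−1})^41 = 1, and the only element of order dividing gcd(41, 42) = 1 is 1, so u = v.
With f(0) = 0 this makes f injective on all of ℤ/43ℤ, hence bijective (finite equal-size domain and codomain). In particular f is bijective.
Since f is bijective, we find the preimage of 3. The inverse of x ↦ x^41 on (ℤ/43ℤ)^× is x ↦ x^41, because 41·41 = 1681 = 40·42 + 1 ≡ 1 (mod 42) and x^{42} = 1 for x ≠ 0 (Fermat). So f⁻¹(3) = 3^41 mod 43.
Repeated squaring mod 43: 3^1 ≡ 3, 3^2 ≡ 3² = 9, 3^4 ≡ 9² = 81 ≡ 38, 3^8 ≡ 38² = 1444 ≡ 25, 3^16 ≡ 25² = 625 ≡ 23, 3^32 ≡ 23² = 529 ≡ 13. Since 41 = 32 + 8 + 1, 3^41 ≡ 13·25·3: 13·25 = 325 ≡ 24, then 24·3 = 72 ≡ 29. So 3^41 ≡ 29 (mod 43).
Hence f⁻¹(3) = 29.

29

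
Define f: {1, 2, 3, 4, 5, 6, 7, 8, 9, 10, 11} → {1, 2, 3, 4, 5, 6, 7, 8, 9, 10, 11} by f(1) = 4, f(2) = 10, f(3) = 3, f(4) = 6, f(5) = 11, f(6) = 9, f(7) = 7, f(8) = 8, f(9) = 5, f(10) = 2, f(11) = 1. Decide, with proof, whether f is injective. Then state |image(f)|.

11

The values f(1), …, f(11) are 4, 10, 3, 6, 11, 9, 7, 8, 5, 2, 1 — all distinct.
So f(a) = f(b) only when a = b, and f is injective.
The image of f is {1, 2, 3, 4, 5, 6, 7, 8, 9, 10, 11}, which has 11 elements.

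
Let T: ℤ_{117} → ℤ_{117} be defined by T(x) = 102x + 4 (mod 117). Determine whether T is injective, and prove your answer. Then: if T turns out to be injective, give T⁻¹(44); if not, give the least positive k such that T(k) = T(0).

We have gcd(102, 117) = 3 > 1. Taking u = 0 and v = 39: T(0) = 4 and T(39) = 102·39 + 4 = 3982 ≡ 4 (mod 117).
So T(0) = T(39) while 0 ≠ 39, thus T is not injective.
Since T is not injective, we find the least positive k with T(k) = T(0): this means 102k ≡ 0 (mod 117), i.e. 117 ∣ 102k. Since gcd(102, 117) = 3, dividing through by 3 this holds exactly when 39 ∣ 34k, and as gcd(34, 39) = 1, exactly when 39 ∣ k.
The smallest positive such k is 39.

39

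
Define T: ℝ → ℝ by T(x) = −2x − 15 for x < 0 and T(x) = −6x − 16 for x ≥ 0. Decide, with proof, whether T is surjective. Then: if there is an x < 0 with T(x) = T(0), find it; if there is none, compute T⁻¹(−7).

Both pieces are strictly decreasing (slopes −2 and −6), so each is injective on its own interval.
The left piece maps (−∞, 0) onto (−15, ∞); the right piece maps [0, ∞) onto (−∞, −16].
The union (−15, ∞) ∪ (−∞, −16] omits the interval between −15 and −16; in particular −15 has no preimage. So T is not surjective.
Because the two images are disjoint, no x < 0 has T(x) = T(0), so we compute T⁻¹(−7): −7 lies in (−15, ∞), so solve −2x − 15 = −7: x = (−7 + 15)/(−2) = −4.

-4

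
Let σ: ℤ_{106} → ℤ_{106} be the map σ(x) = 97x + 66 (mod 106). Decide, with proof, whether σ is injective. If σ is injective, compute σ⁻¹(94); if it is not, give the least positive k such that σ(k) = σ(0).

Suppose σ(u) = σ(v) in ℤ_{106}. Then 97u + 66 ≡ 97v + 66 (mod 106), therefore 97(u − v) ≡ 0 (mod 106).
Since gcd(97, 106) = 1, 97 is invertible modulo 106, therefore u − v ≡ 0 (mod 106), i.e. u = v.
Thus σ is injective.
We now compute 97⁻¹ mod 106 explicitly. Euclid's algorithm: 106 = 1·97 + 9, 97 = 10·9 + 7, 9 = 1·7 + 2, 7 = 3·2 + 1; back-substituting gives 1 = 47·97 − 43·106, so 97⁻¹ ≡ 47 (mod 106).
Since σ is injective, we find σ⁻¹(94): we need 97x ≡ 94 − 66 ≡ 28 (mod 106). Using 97⁻¹ = 47: x ≡ 47·28 = 1316 = 12·106 + 44, so x = 44.
Check: σ(44) = 97·44 + 66 = 4334 = 40·106 + 94 ≡ 94 (mod 106).

44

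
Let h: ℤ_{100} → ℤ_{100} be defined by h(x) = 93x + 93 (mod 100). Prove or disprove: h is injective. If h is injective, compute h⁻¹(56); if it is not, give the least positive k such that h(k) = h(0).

91

Recall that injectivity means: for all s, t in the domain, h(s) = h(t) implies s = t.
If h(s) = h(t), then 93s ≡ 93t (mod 100). Because gcd(93, 100) = 1, we may cancel 93 to get s ≡ t (mod 100).
Hence h is injective.
We now compute 93⁻¹ mod 100 explicitly. Euclid's algorithm: 100 = 1·93 + 7, 93 = 13·7 + 2, 7 = 3·2 + 1; back-substituting gives 1 = 57·93 − 53·100, so 93⁻¹ ≡ 57 (mod 100).
Since h is injective, we find h⁻¹(56): we need 93x ≡ 56 − 93 ≡ 63 (mod 100). Using 93⁻¹ = 57: x ≡ 57·63 = 3591 = 35·100 + 91, so x = 91.
Check: h(91) = 93·91 + 93 = 8556 = 85·100 + 56 ≡ 56 (mod 100).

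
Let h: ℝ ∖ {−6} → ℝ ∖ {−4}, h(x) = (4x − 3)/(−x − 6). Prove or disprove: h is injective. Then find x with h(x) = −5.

-33

Suppose h(s) = h(t). Cross-multiplying: (4s − 3)(−t − 6) = (4t − 3)(−s − 6).
Expanding both sides and cancelling the symmetric terms leaves −27·(s − t) = 0. Since −27 ≠ 0, s = t. Thus h is injective.
Solving h(x) = −5: cross-multiplying gives 4x − 3 = −5(−x − 6), which rearranges to −1x = 33, so x = −33.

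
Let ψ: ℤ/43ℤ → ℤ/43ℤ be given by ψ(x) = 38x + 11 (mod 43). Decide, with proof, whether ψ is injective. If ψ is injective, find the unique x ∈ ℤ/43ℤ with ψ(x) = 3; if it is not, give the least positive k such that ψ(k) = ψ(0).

Recall that injectivity means: for all s, t in the domain, ψ(s) = ψ(t) implies s = t.
If ψ(s) = ψ(t), then 38s ≡ 38t (mod 43). Because gcd(38, 43) = 1, we may cancel 38 to get s ≡ t (mod 43).
So ψ is injective.
We now compute 38⁻¹ mod 43 explicitly. Euclid's algorithm: 43 = 1·38 + 5, 38 = 7·5 + 3, 5 = 1·3 + 2, 3 = 1·2 + 1; back-substituting gives 1 = 17·38 − 15·43, so 38⁻¹ ≡ 17 (mod 43).
Since ψ is injective, we compute ψ⁻¹(3): solve 38x + 11 ≡ 3 (mod 43), i.e. 38x ≡ 35 (mod 43).
Multiplying by 38⁻¹ = 17 gives x ≡ 17·35 = 595 = 13·43 + 36 ≡ 36 (mod 43).
Check: ψ(36) = 38·36 + 11 = 1379 = 32·43 + 3 ≡ 3 (mod 43).

36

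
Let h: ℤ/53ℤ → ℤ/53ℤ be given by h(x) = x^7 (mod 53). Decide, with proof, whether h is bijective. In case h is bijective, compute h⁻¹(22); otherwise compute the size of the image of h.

2

Since 53 is prime, the nonzero elements of ℤ/53ℤ form a cyclic group of order 52.
As gcd(7, 52) = 1, raising to the 7th power is a bijection on this group: if a^7 ≡ b^7 then (ab^{−1})^7 = 1, and the only element of order dividing gcd(7, 52) = 1 is 1, so a = b.
With h(0) = 0 this makes h injective on all of ℤ/53ℤ, hence bijective (finite equal-size domain and codomain). In particular h is bijective.
Since h is bijective, we find the preimage of 22. The inverse of x ↦ x^7 on (ℤ/53ℤ)^× is x ↦ x^15, because 7·15 = 105 = 2·52 + 1 ≡ 1 (mod 52) and x^{52} = 1 for x ≠ 0 (Fermat). So h⁻¹(22) = 22^15 mod 53.
Repeated squaring mod 53: 22^1 ≡ 22, 22^2 ≡ 22² = 484 ≡ 7, 22^4 ≡ 7² = 49, 22^8 ≡ 49² = 2401 ≡ 16. Since 15 = 8 + 4 + 2 + 1, 22^15 ≡ 16·49·7·22: 16·49 = 784 ≡ 42, then 42·7 = 294 ≡ 29, then 29·22 = 638 ≡ 2. So 22^15 ≡ 2 (mod 53).
Hence h⁻¹(22) = 2.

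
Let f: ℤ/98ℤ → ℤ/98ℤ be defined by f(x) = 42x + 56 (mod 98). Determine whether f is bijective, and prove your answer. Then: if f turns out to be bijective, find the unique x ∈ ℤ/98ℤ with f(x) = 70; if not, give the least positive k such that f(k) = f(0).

We have gcd(42, 98) = 14 > 1. Taking x_1 = 0 and x_2 = 7: f(0) = 56 and f(7) = 42·7 + 56 = 350 ≡ 56 (mod 98).
So f(0) = f(7) while 0 ≠ 7, therefore f is not injective, hence not bijective.
Since f is not bijective, we find the least positive k with f(k) = f(0): this means 42k ≡ 0 (mod 98), i.e. 98 ∣ 42k. Since gcd(42, 98) = 14, dividing through by 14 this holds exactly when 7 ∣ 3k, and as gcd(3, 7) = 1, exactly when 7 ∣ k.
The smallest positive such k is 7.

7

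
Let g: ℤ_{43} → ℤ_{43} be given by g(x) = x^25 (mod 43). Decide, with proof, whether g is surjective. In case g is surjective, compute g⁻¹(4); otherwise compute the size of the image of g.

Since 43 is prime, the nonzero elements of ℤ_{43} form a cyclic group of order 42.
As gcd(25, 42) = 1, raising to the 25th power is a bijection on this group: if u^25 ≡ v^25 then (uv^{−1})^25 = 1, and the only element of order dividing gcd(25, 42) = 1 is 1, so u = v.
With g(0) = 0 this makes g injective on all of ℤ_{43}, hence bijective (finite equal-size domain and codomain). In particular g is surjective.
Since g is surjective, we find the preimage of 4. The inverse of x ↦ x^25 on (ℤ_{43})^× is x ↦ x^37, because 25·37 = 925 = 22·42 + 1 ≡ 1 (mod 42) and x^{42} = 1 for x ≠ 0 (Fermat). So g⁻¹(4) = 4^37 mod 43.
Repeated squaring mod 43: 4^1 ≡ 4, 4^2 ≡ 4² = 16, 4^4 ≡ 16² = 256 ≡ 41, 4^8 ≡ 41² = 1681 ≡ 4, 4^16 ≡ 4² = 16, 4^32 ≡ 16² = 256 ≡ 41. Since 37 = 32 + 4 + 1, 4^37 ≡ 41·41·4: 41·41 = 1681 ≡ 4, then 4·4 = 16. So 4^37 ≡ 16 (mod 43).
Hence g⁻¹(4) = 16.

16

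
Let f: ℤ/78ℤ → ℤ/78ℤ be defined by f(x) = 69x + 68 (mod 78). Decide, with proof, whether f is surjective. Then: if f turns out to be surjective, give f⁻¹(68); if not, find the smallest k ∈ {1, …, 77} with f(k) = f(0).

26

By definition, f is surjective if every y in the codomain equals f(x) for some x in the domain.
Since gcd(69, 78) = 3, we have 69x ≡ 0 (mod 3) for all x, so f(x) ≡ 2 (mod 3).
But 0 ≢ 2 (mod 3), so 0 ∈ ℤ/78ℤ has no preimage. Therefore f is not surjective.
Since f is not surjective, we find the least positive k with f(k) = f(0): this means 69k ≡ 0 (mod 78), i.e. 78 ∣ 69k. Since gcd(69, 78) = 3, dividing through by 3 this holds exactly when 26 ∣ 23k, and as gcd(23, 26) = 1, exactly when 26 ∣ k.
The smallest positive such k is 26.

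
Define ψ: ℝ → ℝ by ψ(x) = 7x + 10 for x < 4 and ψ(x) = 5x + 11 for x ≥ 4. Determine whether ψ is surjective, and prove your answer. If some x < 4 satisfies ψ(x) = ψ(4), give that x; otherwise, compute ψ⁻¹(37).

3

Both pieces are strictly increasing (slopes 7 and 5), so each is injective on its own interval.
The left piece maps (−∞, 4) onto (−∞, 38); the right piece maps [4, ∞) onto [31, ∞).
The union (−∞, 38) ∪ [31, ∞) covers ℝ, so ψ is surjective.
For the follow-up: the images overlap, so an x < 4 with ψ(x) = ψ(4) exists. ψ(4) = 31; solving 7x + 10 = 31 for x < 4 gives x = (31 − 10)/7 = 3.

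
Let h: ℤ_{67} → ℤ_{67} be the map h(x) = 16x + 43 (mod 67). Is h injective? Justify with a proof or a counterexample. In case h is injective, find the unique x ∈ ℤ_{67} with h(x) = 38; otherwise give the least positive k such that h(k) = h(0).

29

Suppose h(s) = h(t) in ℤ_{67}. Then 16s + 43 ≡ 16t + 43 (mod 67), so 16(s − t) ≡ 0 (mod 67).
Since gcd(16, 67) = 1, 16 is invertible modulo 67, so s − t ≡ 0 (mod 67), i.e. s = t.
Therefore h is injective.
We now compute 16⁻¹ mod 67 explicitly. Euclid's algorithm: 67 = 4·16 + 3, 16 = 5·3 + 1; back-substituting gives 1 = 21·16 − 5·67, so 16⁻¹ ≡ 21 (mod 67).
Since h is injective, we find h⁻¹(38): we need 16x ≡ 38 − 43 ≡ 62 (mod 67). Using 16⁻¹ = 21: x ≡ 21·62 = 1302 = 19·67 + 29, so x = 29.
Check: h(29) = 16·29 + 43 = 507 = 7·67 + 38 ≡ 38 (mod 67).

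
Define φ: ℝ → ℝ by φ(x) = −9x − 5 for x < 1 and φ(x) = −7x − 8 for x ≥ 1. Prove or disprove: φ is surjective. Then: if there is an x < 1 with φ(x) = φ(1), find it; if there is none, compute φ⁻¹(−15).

Both pieces are strictly decreasing (slopes −9 and −7), so each is injective on its own interval.
The left piece maps (−∞, 1) onto (−14, ∞); the right piece maps [1, ∞) onto (−∞, −15].
The union (−14, ∞) ∪ (−∞, −15] omits the interval between −14 and −15; in particular −14 has no preimage. So φ is not surjective.
Because the two images are disjoint, no x < 1 has φ(x) = φ(1), so we compute φ⁻¹(−15): −15 lies in (−∞, −15], so solve −7x − 8 = −15: x = (−15 + 8)/(−7) = 1.

1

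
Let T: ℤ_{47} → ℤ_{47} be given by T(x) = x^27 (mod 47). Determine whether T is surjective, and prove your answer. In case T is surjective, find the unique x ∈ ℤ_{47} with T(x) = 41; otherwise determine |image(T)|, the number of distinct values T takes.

Since 47 is prime, the nonzero elements of ℤ_{47} form a cyclic group of order 46.
As gcd(27, 46) = 1, raising to the 27th power is a bijection on this group: if x_1^27 ≡ x_2^27 then (x_1x_2^{−1})^27 = 1, and the only element of order dividing gcd(27, 46) = 1 is 1, so x_1 = x_2.
With T(0) = 0 this makes T injective on all of ℤ_{47}, hence bijective (finite equal-size domain and codomain). In particular T is surjective.
Since T is surjective, we find the preimage of 41. The inverse of x ↦ x^27 on (ℤ_{47})^× is x ↦ x^29, because 27·29 = 783 = 17·46 + 1 ≡ 1 (mod 46) and x^{46} = 1 for x ≠ 0 (Fermat). So T⁻¹(41) = 41^29 mod 47.
Repeated squaring mod 47: 41^1 ≡ 41, 41^2 ≡ 41² = 1681 ≡ 36, 41^4 ≡ 36² = 1296 ≡ 27, 41^8 ≡ 27² = 729 ≡ 24, 41^16 ≡ 24² = 576 ≡ 12. Since 29 = 16 + 8 + 4 + 1, 41^29 ≡ 12·24·27·41: 12·24 = 288 ≡ 6, then 6·27 = 162 ≡ 21, then 21·41 = 861 ≡ 15. So 41^29 ≡ 15 (mod 47).
Hence T⁻¹(41) = 15.

15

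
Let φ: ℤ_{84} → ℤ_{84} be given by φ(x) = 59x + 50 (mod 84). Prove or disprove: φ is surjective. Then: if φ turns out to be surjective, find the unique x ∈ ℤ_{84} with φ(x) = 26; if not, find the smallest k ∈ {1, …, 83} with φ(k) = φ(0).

Since gcd(59, 84) = 1, 59 is invertible modulo 84. Euclid's algorithm: 84 = 1·59 + 25, 59 = 2·25 + 9, 25 = 2·9 + 7, 9 = 1·7 + 2, 7 = 3·2 + 1; back-substituting gives 1 = 47·59 − 33·84, so 59⁻¹ ≡ 47 (mod 84).
For any y ∈ ℤ_{84}, x = 47(y − 50) mod 84 satisfies φ(x) = 59·47(y − 50) + 50 ≡ y (since 59·47 ≡ 1 mod 84). So every y has a preimage.
So φ is surjective.
Since φ is surjective, we compute φ⁻¹(26): solve 59x + 50 ≡ 26 (mod 84), i.e. 59x ≡ 60 (mod 84).
Multiplying by 59⁻¹ = 47 gives x ≡ 47·60 = 2820 = 33·84 + 48 ≡ 48 (mod 84).
Check: φ(48) = 59·48 + 50 = 2882 = 34·84 + 26 ≡ 26 (mod 84).

48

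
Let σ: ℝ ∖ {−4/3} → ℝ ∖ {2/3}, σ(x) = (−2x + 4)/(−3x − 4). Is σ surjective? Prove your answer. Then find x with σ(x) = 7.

For any y ≠ 2/3, solving y(−3x − 4) = −2x + 4 for x gives a well-defined x ≠ −4/3. So σ is surjective.
Solving σ(x) = 7: cross-multiplying gives −2x + 4 = 7(−3x − 4), which rearranges to 19x = −32, so x = −32/19.

-32/19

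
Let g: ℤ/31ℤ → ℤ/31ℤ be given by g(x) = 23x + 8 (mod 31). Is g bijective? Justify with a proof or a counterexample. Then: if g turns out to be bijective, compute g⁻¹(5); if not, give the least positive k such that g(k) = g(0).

12

Recall: g is injective when g(u) = g(v) forces u = v.
Suppose g(u) = g(v) in ℤ/31ℤ. Then 23u + 8 ≡ 23v + 8 (mod 31), thus 23(u − v) ≡ 0 (mod 31).
Since gcd(23, 31) = 1, 23 is invertible modulo 31, so u − v ≡ 0 (mod 31), i.e. u = v.
We now compute 23⁻¹ mod 31 explicitly. Euclid's algorithm: 31 = 1·23 + 8, 23 = 2·8 + 7, 8 = 1·7 + 1; back-substituting gives 1 = 27·23 − 20·31, so 23⁻¹ ≡ 27 (mod 31).
For any y ∈ ℤ/31ℤ, x = 27(y − 8) mod 31 satisfies g(x) = 23·27(y − 8) + 8 ≡ y (since 23·27 ≡ 1 mod 31). So every y has a preimage.
Therefore g is bijective.
Since g is bijective, we compute g⁻¹(5): solve 23x + 8 ≡ 5 (mod 31), i.e. 23x ≡ 28 (mod 31).
Multiplying by 23⁻¹ = 27 gives x ≡ 27·28 = 756 = 24·31 + 12 ≡ 12 (mod 31).
Check: g(12) = 23·12 + 8 = 284 = 9·31 + 5 ≡ 5 (mod 31).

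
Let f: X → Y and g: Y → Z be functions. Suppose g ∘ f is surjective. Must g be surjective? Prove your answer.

surjective

Let c ∈ Z. Since g ∘ f is surjective, some a ∈ X has g(f(a)) = c. Then b = f(a) ∈ Y satisfies g(b) = c. So g is surjective.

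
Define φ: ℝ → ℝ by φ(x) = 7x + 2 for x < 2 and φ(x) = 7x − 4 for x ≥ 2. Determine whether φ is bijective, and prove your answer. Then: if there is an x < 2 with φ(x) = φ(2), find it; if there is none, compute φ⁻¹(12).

Both pieces are strictly increasing (slopes 7 and 7), so each is injective on its own interval.
The left piece maps (−∞, 2) onto (−∞, 16); the right piece maps [2, ∞) onto [10, ∞).
These images overlap. In particular φ(2) = 10 (right piece), and solving 7x + 2 = 10 on the left piece gives x = 8/7 < 2.
So φ(8/7) = φ(2) with 8/7 ≠ 2, and φ is not injective, hence not bijective. This x = 8/7 is the requested value below 2.

8/7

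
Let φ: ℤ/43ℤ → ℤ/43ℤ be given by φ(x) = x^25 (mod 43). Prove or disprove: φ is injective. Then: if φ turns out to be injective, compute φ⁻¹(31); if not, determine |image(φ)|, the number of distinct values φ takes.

Since 43 is prime, the nonzero elements of ℤ/43ℤ form a cyclic group of order 42.
As gcd(25, 42) = 1, raising to the 25th power is a bijection on this group: if x_1^25 ≡ x_2^25 then (x_1x_2^{−1})^25 = 1, and the only element of order dividing gcd(25, 42) = 1 is 1, so x_1 = x_2.
With φ(0) = 0 this makes φ injective on all of ℤ/43ℤ, hence bijective (finite equal-size domain and codomain). In particular φ is injective.
Since φ is injective, we find the preimage of 31. The inverse of x ↦ x^25 on (ℤ/43ℤ)^× is x ↦ x^37, because 25·37 = 925 = 22·42 + 1 ≡ 1 (mod 42) and x^{42} = 1 for x ≠ 0 (Fermat). So φ⁻¹(31) = 31^37 mod 43.
Repeated squaring mod 43: 31^1 ≡ 31, 31^2 ≡ 31² = 961 ≡ 15, 31^4 ≡ 15² = 225 ≡ 10, 31^8 ≡ 10² = 100 ≡ 14, 31^16 ≡ 14² = 196 ≡ 24, 31^32 ≡ 24² = 576 ≡ 17. Since 37 = 32 + 4 + 1, 31^37 ≡ 17·10·31: 17·10 = 170 ≡ 41, then 41·31 = 1271 ≡ 24. So 31^37 ≡ 24 (mod 43).
Hence φ⁻¹(31) = 24.

24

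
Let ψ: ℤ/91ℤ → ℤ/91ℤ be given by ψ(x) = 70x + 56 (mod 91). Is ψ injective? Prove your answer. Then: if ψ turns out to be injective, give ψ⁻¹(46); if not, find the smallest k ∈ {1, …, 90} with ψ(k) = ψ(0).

13

We have gcd(70, 91) = 7 > 1. Taking u = 0 and v = 13: ψ(0) = 56 and ψ(13) = 70·13 + 56 = 966 ≡ 56 (mod 91).
So ψ(0) = ψ(13) while 0 ≠ 13, hence ψ is not injective.
Since ψ is not injective, we find the least positive k with ψ(k) = ψ(0): this means 70k ≡ 0 (mod 91), i.e. 91 ∣ 70k. Since gcd(70, 91) = 7, dividing through by 7 this holds exactly when 13 ∣ 10k, and as gcd(10, 13) = 1, exactly when 13 ∣ k.
The smallest positive such k is 13.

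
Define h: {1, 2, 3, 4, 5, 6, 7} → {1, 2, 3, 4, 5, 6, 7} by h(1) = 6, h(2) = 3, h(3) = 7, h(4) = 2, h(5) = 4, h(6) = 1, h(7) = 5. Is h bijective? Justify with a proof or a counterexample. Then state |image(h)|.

7

The values 6, 3, 7, 2, 4, 1, 5 are a permutation of {1, 2, 3, 4, 5, 6, 7}: each element appears exactly once.
So h is injective and surjective, hence bijective.
The image of h is {1, 2, 3, 4, 5, 6, 7}, which has 7 elements.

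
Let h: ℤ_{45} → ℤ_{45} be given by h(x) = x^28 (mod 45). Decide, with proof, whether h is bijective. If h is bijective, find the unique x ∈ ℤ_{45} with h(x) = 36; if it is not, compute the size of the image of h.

h(3): Repeated squaring mod 45: 3^1 ≡ 3, 3^2 ≡ 3² = 9, 3^4 ≡ 9² = 81 ≡ 36, 3^8 ≡ 36² = 1296 ≡ 36, 3^16 ≡ 36² = 1296 ≡ 36. Since 28 = 16 + 8 + 4, 3^28 ≡ 36·36·36: 36·36 = 1296 ≡ 36, then 36·36 = 1296 ≡ 36. So 3^28 ≡ 36 (mod 45).
h(6): Repeated squaring mod 45: 6^1 ≡ 6, 6^2 ≡ 6² = 36, 6^4 ≡ 36² = 1296 ≡ 36, 6^8 ≡ 36² = 1296 ≡ 36, 6^16 ≡ 36² = 1296 ≡ 36. Since 28 = 16 + 8 + 4, 6^28 ≡ 36·36·36: 36·36 = 1296 ≡ 36, then 36·36 = 1296 ≡ 36. So 6^28 ≡ 36 (mod 45).
So h(3) = h(6) = 36 while 3 ≠ 6, so h is not injective, hence not bijective.
Since h is not bijective, we determine |image(h)|. Computing x^28 mod 45 for each x (by repeated squaring, reducing mod 45 at every step), the values h(0), h(1), …, h(44) are: 0, 1, 16, 36, 31, 40, 36, 16, 1, 36, 10, 16, 36, 31, 31, 0, 16, 1, 36, 1, 25, 36, 31, 31, 36, 25, 1, 36, 1, 16, 0, 31, 31, 36, 16, 10, 36, 1, 16, 36, 40, 31, 36, 16, 1.
The distinct values are {0, 1, 10, 16, 25, 31, 36, 40}; there are 8 of them.

8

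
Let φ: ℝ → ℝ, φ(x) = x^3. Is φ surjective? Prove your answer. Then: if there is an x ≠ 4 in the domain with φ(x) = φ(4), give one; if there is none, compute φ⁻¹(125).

For any y ∈ ℝ, x = y^{1/3} ∈ ℝ gives φ(x) = y, so φ is surjective.
Since x ↦ x^3 is strictly increasing on ℝ, it is injective there, so no x ≠ 4 in the domain has φ(x) = φ(4). We therefore compute φ⁻¹(125) = 125^{1/3} = 5 (indeed 5^3 = 125).

5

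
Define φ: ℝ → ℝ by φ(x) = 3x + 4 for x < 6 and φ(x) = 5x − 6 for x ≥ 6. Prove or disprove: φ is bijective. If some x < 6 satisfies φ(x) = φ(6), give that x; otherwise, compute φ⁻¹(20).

Both pieces are strictly increasing (slopes 3 and 5), so each is injective on its own interval.
The left piece maps (−∞, 6) onto (−∞, 22); the right piece maps [6, ∞) onto [24, ∞).
The images leave a gap (22 has no preimage), so φ is not surjective, hence not bijective.
Because the two images are disjoint, no x < 6 has φ(x) = φ(6), so we compute φ⁻¹(20): 20 lies in (−∞, 22), so solve 3x + 4 = 20: x = (20 − 4)/3 = 16/3.

16/3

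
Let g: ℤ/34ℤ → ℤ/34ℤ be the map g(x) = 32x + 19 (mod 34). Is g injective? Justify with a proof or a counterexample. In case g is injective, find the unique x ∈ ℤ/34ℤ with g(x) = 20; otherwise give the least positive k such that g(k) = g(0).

We have gcd(32, 34) = 2 > 1. Taking u = 0 and v = 17: g(0) = 19 and g(17) = 32·17 + 19 = 563 ≡ 19 (mod 34).
So g(0) = g(17) while 0 ≠ 17, hence g is not injective.
Since g is not injective, we find the least positive k with g(k) = g(0): this means 32k ≡ 0 (mod 34), i.e. 34 ∣ 32k. Since gcd(32, 34) = 2, dividing through by 2 this holds exactly when 17 ∣ 16k, and as gcd(16, 17) = 1, exactly when 17 ∣ k.
The smallest positive such k is 17.

17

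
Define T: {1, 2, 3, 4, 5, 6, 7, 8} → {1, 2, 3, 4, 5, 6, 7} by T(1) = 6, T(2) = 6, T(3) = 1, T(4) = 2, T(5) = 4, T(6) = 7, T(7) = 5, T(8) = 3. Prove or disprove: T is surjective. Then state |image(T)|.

7

Every element of the codomain has a preimage: 1 = T(3), 2 = T(4), 3 = T(8), 4 = T(5), 5 = T(7), 6 = T(1), 7 = T(6).
Therefore T is surjective.
The image of T is {1, 2, 3, 4, 5, 6, 7}, which has 7 elements.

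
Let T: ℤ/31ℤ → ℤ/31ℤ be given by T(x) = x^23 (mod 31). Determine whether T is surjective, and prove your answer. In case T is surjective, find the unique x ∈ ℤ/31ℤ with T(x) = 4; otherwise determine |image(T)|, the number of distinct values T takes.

Since 31 is prime, the nonzero elements of ℤ/31ℤ form a cyclic group of order 30.
As gcd(23, 30) = 1, raising to the 23rd power is a bijection on this group: if x_1^23 ≡ x_2^23 then (x_1x_2^{−1})^23 = 1, and the only element of order dividing gcd(23, 30) = 1 is 1, so x_1 = x_2.
With T(0) = 0 this makes T injective on all of ℤ/31ℤ, hence bijective (finite equal-size domain and codomain). In particular T is surjective.
Since T is surjective, we find the preimage of 4. The inverse of x ↦ x^23 on (ℤ/31ℤ)^× is x ↦ x^17, because 23·17 = 391 = 13·30 + 1 ≡ 1 (mod 30) and x^{30} = 1 for x ≠ 0 (Fermat). So T⁻¹(4) = 4^17 mod 31.
Repeated squaring mod 31: 4^1 ≡ 4, 4^2 ≡ 4² = 16, 4^4 ≡ 16² = 256 ≡ 8, 4^8 ≡ 8² = 64 ≡ 2, 4^16 ≡ 2² = 4. Since 17 = 16 + 1, 4^17 ≡ 4·4: 4·4 = 16. So 4^17 ≡ 16 (mod 31).
Hence T⁻¹(4) = 16.

16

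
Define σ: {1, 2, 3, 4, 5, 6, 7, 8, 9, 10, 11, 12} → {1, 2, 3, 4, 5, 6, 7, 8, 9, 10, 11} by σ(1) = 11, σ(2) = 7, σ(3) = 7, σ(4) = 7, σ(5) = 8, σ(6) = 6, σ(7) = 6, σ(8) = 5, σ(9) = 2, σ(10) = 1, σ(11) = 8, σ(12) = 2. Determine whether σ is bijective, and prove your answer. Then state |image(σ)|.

7

σ(2) = 7 = σ(3) with 2 ≠ 3, so σ is not injective, hence not bijective.
The image of σ is {1, 2, 5, 6, 7, 8, 11}, which has 7 elements.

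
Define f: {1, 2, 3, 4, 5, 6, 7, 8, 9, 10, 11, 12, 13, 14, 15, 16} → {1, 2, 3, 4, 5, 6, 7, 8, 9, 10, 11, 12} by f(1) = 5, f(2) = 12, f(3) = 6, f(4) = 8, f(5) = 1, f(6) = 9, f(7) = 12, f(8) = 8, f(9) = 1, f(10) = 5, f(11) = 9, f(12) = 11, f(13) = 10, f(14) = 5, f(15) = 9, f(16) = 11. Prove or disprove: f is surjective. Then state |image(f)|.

8

No element maps to 2, so f is not surjective.
The image of f is {1, 5, 6, 8, 9, 10, 11, 12}, which has 8 elements.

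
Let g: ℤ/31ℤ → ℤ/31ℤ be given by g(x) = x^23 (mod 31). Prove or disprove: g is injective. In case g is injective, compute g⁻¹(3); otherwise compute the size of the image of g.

Since 31 is prime, the nonzero elements of ℤ/31ℤ form a cyclic group of order 30.
As gcd(23, 30) = 1, raising to the 23rd power is a bijection on this group: if u^23 ≡ v^23 then (uv^{−1})^23 = 1, and the only element of order dividing gcd(23, 30) = 1 is 1, so u = v.
With g(0) = 0 this makes g injective on all of ℤ/31ℤ, hence bijective (finite equal-size domain and codomain). In particular g is injective.
Since g is injective, we find the preimage of 3. The inverse of x ↦ x^23 on (ℤ/31ℤ)^× is x ↦ x^17, because 23·17 = 391 = 13·30 + 1 ≡ 1 (mod 30) and x^{30} = 1 for x ≠ 0 (Fermat). So g⁻¹(3) = 3^17 mod 31.
Repeated squaring mod 31: 3^1 ≡ 3, 3^2 ≡ 3² = 9, 3^4 ≡ 9² = 81 ≡ 19, 3^8 ≡ 19² = 361 ≡ 20, 3^16 ≡ 20² = 400 ≡ 28. Since 17 = 16 + 1, 3^17 ≡ 28·3: 28·3 = 84 ≡ 22. So 3^17 ≡ 22 (mod 31).
Hence g⁻¹(3) = 22.

22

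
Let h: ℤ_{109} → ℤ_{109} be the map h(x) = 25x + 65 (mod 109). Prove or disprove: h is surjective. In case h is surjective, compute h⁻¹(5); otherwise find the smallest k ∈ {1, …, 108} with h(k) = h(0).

63

Since gcd(25, 109) = 1, 25 is invertible modulo 109. Euclid's algorithm: 109 = 4·25 + 9, 25 = 2·9 + 7, 9 = 1·7 + 2, 7 = 3·2 + 1; back-substituting gives 1 = 48·25 − 11·109, so 25⁻¹ ≡ 48 (mod 109).
Then y ↦ 48(y − 65) is a two-sided inverse to h, so every y ∈ ℤ_{109} has a preimage.
Therefore h is surjective.
Since h is surjective, we find h⁻¹(5): we need 25x ≡ 5 − 65 ≡ 49 (mod 109). Using 25⁻¹ = 48: x ≡ 48·49 = 2352 = 21·109 + 63, so x = 63.
Check: h(63) = 25·63 + 65 = 1640 = 15·109 + 5 ≡ 5 (mod 109).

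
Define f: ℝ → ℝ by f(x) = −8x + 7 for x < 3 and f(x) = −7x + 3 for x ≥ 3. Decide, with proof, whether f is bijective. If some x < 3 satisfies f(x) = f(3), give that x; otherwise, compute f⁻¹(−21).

Both pieces are strictly decreasing (slopes −8 and −7), so each is injective on its own interval.
The left piece maps (−∞, 3) onto (−17, ∞); the right piece maps [3, ∞) onto (−∞, −18].
The images leave a gap (−17 has no preimage), so f is not surjective, hence not bijective.
Because the two images are disjoint, no x < 3 has f(x) = f(3), so we compute f⁻¹(−21): −21 lies in (−∞, −18], so solve −7x + 3 = −21: x = (−21 − 3)/(−7) = 24/7.

24/7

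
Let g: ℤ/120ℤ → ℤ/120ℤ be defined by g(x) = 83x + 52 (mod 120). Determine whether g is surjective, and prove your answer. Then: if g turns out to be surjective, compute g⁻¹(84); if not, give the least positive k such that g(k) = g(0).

Since gcd(83, 120) = 1, 83 is invertible modulo 120. Euclid's algorithm: 120 = 1·83 + 37, 83 = 2·37 + 9, 37 = 4·9 + 1; back-substituting gives 1 = 107·83 − 74·120, so 83⁻¹ ≡ 107 (mod 120).
Then y ↦ 107(y − 52) is a two-sided inverse to g, so every y ∈ ℤ/120ℤ has a preimage.
Therefore g is surjective.
Since g is surjective, we find g⁻¹(84): we need 83x ≡ 84 − 52 ≡ 32 (mod 120). Using 83⁻¹ = 107: x ≡ 107·32 = 3424 = 28·120 + 64, so x = 64.
Check: g(64) = 83·64 + 52 = 5364 = 44·120 + 84 ≡ 84 (mod 120).

64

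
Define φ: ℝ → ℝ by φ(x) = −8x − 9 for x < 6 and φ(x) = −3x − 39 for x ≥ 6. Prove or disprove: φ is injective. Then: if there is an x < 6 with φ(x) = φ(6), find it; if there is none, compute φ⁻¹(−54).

Both pieces are strictly decreasing (slopes −8 and −3), so each is injective on its own interval.
The left piece maps (−∞, 6) onto (−57, ∞); the right piece maps [6, ∞) onto (−∞, −57].
These images are disjoint, so no value is attained by both pieces. Thus φ is injective.
Because the two images are disjoint, no x < 6 has φ(x) = φ(6), so we compute φ⁻¹(−54): −54 lies in (−57, ∞), so solve −8x − 9 = −54: x = (−54 + 9)/(−8) = 45/8.

45/8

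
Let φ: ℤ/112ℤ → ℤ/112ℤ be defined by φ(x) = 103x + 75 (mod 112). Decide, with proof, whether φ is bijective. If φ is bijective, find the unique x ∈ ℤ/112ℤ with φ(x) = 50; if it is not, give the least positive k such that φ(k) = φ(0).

Recall: φ is injective if φ(u) = φ(v) implies u = v.
If φ(u) = φ(v), then 103u ≡ 103v (mod 112). Because gcd(103, 112) = 1, we may cancel 103 to get u ≡ v (mod 112).
We now compute 103⁻¹ mod 112 explicitly. Euclid's algorithm: 112 = 1·103 + 9, 103 = 11·9 + 4, 9 = 2·4 + 1; back-substituting gives 1 = 87·103 − 80·112, so 103⁻¹ ≡ 87 (mod 112).
For any y ∈ ℤ/112ℤ, x = 87(y − 75) mod 112 satisfies φ(x) = 103·87(y − 75) + 75 ≡ y (since 103·87 ≡ 1 mod 112). So every y has a preimage.
Therefore φ is bijective.
Since φ is bijective, we find φ⁻¹(50): we need 103x ≡ 50 − 75 ≡ 87 (mod 112). Using 103⁻¹ = 87: x ≡ 87·87 = 7569 = 67·112 + 65, so x = 65.
Check: φ(65) = 103·65 + 75 = 6770 = 60·112 + 50 ≡ 50 (mod 112).

65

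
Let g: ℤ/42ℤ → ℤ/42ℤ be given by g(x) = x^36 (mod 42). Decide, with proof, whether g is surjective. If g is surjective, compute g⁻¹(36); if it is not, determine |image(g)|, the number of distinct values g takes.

g(2): Repeated squaring mod 42: 2^1 ≡ 2, 2^2 ≡ 2² = 4, 2^4 ≡ 4² = 16, 2^8 ≡ 16² = 256 ≡ 4, 2^16 ≡ 4² = 16, 2^32 ≡ 16² = 256 ≡ 4. Since 36 = 32 + 4, 2^36 ≡ 4·16: 4·16 = 64 ≡ 22. So 2^36 ≡ 22 (mod 42).
g(4): Repeated squaring mod 42: 4^1 ≡ 4, 4^2 ≡ 4² = 16, 4^4 ≡ 16² = 256 ≡ 4, 4^8 ≡ 4² = 16, 4^16 ≡ 16² = 256 ≡ 4, 4^32 ≡ 4² = 16. Since 36 = 32 + 4, 4^36 ≡ 16·4: 16·4 = 64 ≡ 22. So 4^36 ≡ 22 (mod 42).
So g(2) = g(4) = 22 while 2 ≠ 4, therefore g is not injective.
A non-injective map from the 42-element set ℤ/42ℤ to itself takes at most 41 distinct values, so it cannot be surjective. Therefore g is not surjective.
Since g is not surjective, we determine |image(g)|. Computing x^36 mod 42 for each x (by repeated squaring, reducing mod 42 at every step), the values g(0), g(1), …, g(41) are: 0, 1, 22, 15, 22, 1, 36, 7, 22, 15, 22, 1, 36, 1, 28, 15, 22, 1, 36, 1, 22, 21, 22, 1, 36, 1, 22, 15, 28, 1, 36, 1, 22, 15, 22, 7, 36, 1, 22, 15, 22, 1.
The distinct values are {0, 1, 7, 15, 21, 22, 28, 36}; there are 8 of them.

8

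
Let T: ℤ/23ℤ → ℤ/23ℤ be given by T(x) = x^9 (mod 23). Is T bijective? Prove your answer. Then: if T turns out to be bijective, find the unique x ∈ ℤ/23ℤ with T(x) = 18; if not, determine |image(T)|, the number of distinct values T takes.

3

Since 23 is prime, the nonzero elements of ℤ/23ℤ form a cyclic group of order 22.
As gcd(9, 22) = 1, raising to the 9th power is a bijection on this group: if s^9 ≡ t^9 then (st^{−1})^9 = 1, and the only element of order dividing gcd(9, 22) = 1 is 1, so s = t.
With T(0) = 0 this makes T injective on all of ℤ/23ℤ, hence bijective (finite equal-size domain and codomain). In particular T is bijective.
Since T is bijective, we find the preimage of 18. The inverse of x ↦ x^9 on (ℤ/23ℤ)^× is x ↦ x^5, because 9·5 = 45 = 2·22 + 1 ≡ 1 (mod 22) and x^{22} = 1 for x ≠ 0 (Fermat). So T⁻¹(18) = 18^5 mod 23.
Repeated squaring mod 23: 18^1 ≡ 18, 18^2 ≡ 18² = 324 ≡ 2, 18^4 ≡ 2² = 4. Since 5 = 4 + 1, 18^5 ≡ 4·18: 4·18 = 72 ≡ 3. So 18^5 ≡ 3 (mod 23).
Hence T⁻¹(18) = 3.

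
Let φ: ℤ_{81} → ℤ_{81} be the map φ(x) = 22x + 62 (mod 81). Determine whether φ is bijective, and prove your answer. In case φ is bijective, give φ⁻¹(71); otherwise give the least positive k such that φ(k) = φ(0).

63

Suppose φ(u) = φ(v) in ℤ_{81}. Then 22u + 62 ≡ 22v + 62 (mod 81), so 22(u − v) ≡ 0 (mod 81).
Since gcd(22, 81) = 1, 22 is invertible modulo 81, so u − v ≡ 0 (mod 81), i.e. u = v.
We now compute 22⁻¹ mod 81 explicitly. Euclid's algorithm: 81 = 3·22 + 15, 22 = 1·15 + 7, 15 = 2·7 + 1; back-substituting gives 1 = 70·22 − 19·81, so 22⁻¹ ≡ 70 (mod 81).
Then y ↦ 70(y − 62) is a two-sided inverse to φ, so every y ∈ ℤ_{81} has a preimage.
Therefore φ is bijective.
Since φ is bijective, we compute φ⁻¹(71): solve 22x + 62 ≡ 71 (mod 81), i.e. 22x ≡ 9 (mod 81).
Multiplying by 22⁻¹ = 70 gives x ≡ 70·9 = 630 = 7·81 + 63 ≡ 63 (mod 81).
Check: φ(63) = 22·63 + 62 = 1448 = 17·81 + 71 ≡ 71 (mod 81).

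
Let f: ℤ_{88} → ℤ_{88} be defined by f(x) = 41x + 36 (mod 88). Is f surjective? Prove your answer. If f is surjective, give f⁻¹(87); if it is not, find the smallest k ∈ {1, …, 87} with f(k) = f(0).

Since gcd(41, 88) = 1, 41 is invertible modulo 88. Euclid's algorithm: 88 = 2·41 + 6, 41 = 6·6 + 5, 6 = 1·5 + 1; back-substituting gives 1 = 73·41 − 34·88, so 41⁻¹ ≡ 73 (mod 88).
Then y ↦ 73(y − 36) is a two-sided inverse to f, so every y ∈ ℤ_{88} has a preimage.
Hence f is surjective.
Since f is surjective, we find f⁻¹(87): we need 41x ≡ 87 − 36 ≡ 51 (mod 88). Using 41⁻¹ = 73: x ≡ 73·51 = 3723 = 42·88 + 27, so x = 27.
Check: f(27) = 41·27 + 36 = 1143 = 12·88 + 87 ≡ 87 (mod 88).

27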